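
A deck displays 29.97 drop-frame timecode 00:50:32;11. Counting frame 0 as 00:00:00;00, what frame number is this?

As if non-drop at 30 labels/s: (0 × 3600 + 50 × 60 + 32) × 30 + 11 = 90971.
Minute boundaries passed: 50; those not divisible by 10: 50 − 5 = 45; dropped labels = 2 × 45 = 90.
Actual frame index = 90971 − 90 = 90881.

90881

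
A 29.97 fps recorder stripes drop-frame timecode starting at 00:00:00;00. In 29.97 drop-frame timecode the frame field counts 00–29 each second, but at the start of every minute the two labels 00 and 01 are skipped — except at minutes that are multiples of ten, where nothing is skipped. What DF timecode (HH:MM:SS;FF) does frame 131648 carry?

01:13:12;20

Each 10-minute DF block holds 10 × 60 × 30 − 9 × 2 = 17982 frames. 131648 ÷ 17982 → 7 full blocks, remainder 5774.
Within the partial block the first minute is 1800 frames and each further minute 1798, so 3 further minute boundaries passed. Total skipped labels = 18 × 7 + 2 × 3 = 132.
Non-drop label index = 131648 + 132 = 131780; at 30 labels/s that is 01:13:12:20, i.e. DF 01:13:12;20.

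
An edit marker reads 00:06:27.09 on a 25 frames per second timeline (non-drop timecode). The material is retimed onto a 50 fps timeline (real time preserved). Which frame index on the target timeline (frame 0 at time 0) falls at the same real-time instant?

frame 19368

Source frame index: (0×3600 + 6×60 + 27) × 25 + 9 = 9684.
Real time: 9684 / (25) = 9684/25 s.
Target frame: (9684/25) × (50) = 19368.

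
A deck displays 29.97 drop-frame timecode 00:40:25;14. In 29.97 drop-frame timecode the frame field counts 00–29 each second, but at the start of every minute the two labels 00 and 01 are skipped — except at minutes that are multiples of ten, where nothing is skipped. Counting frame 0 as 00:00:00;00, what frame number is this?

As if non-drop at 30 labels/s: (0 × 3600 + 40 × 60 + 25) × 30 + 14 = 72764.
Minute boundaries passed: 40; those not divisible by 10: 40 − 4 = 36; dropped labels = 2 × 36 = 72.
Actual frame index = 72764 − 72 = 72692.

72692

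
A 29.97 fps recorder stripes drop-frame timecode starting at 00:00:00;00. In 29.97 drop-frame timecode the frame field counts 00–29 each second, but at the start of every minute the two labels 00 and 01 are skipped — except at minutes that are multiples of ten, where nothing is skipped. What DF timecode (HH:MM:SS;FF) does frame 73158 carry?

Each 10-minute DF block holds 10 × 60 × 30 − 9 × 2 = 17982 frames. 73158 ÷ 17982 → 4 full blocks, remainder 1230.
Within the partial block the first minute is 1800 frames and each further minute 1798, so 0 further minute boundaries passed. Total skipped labels = 18 × 4 + 2 × 0 = 72.
Non-drop label index = 73158 + 72 = 73230; at 30 labels/s that is 00:40:41:00, i.e. DF 00:40:41;00.

00:40:41;00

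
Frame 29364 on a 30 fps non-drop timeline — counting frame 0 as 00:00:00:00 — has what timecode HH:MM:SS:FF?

29364 ÷ 30 = 978 full seconds, remainder 24 frames.
978 s = 0 h 16 min 18 s.
Timecode: 00:16:18:24.

00:16:18:24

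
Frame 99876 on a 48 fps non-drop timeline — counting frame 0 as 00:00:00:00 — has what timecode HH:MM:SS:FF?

99876 ÷ 48 = 2080 full seconds, remainder 36 frames.
2080 s = 0 h 34 min 40 s.
Timecode: 00:34:40:36.

00:34:40:36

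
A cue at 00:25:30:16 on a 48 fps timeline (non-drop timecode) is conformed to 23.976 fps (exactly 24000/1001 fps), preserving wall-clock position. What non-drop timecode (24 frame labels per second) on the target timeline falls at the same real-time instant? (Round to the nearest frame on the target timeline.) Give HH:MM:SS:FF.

Source frame index: (0×3600 + 25×60 + 30) × 48 + 16 = 73456.
Real time: 73456 / (48) = 4591/3 s.
Target frame: (4591/3) × (24000/1001) = 36728000/1001 ≈ 36691.309 → 36691.
At 24 labels/s: frame 36691 → 00:25:28:19.

00:25:28:19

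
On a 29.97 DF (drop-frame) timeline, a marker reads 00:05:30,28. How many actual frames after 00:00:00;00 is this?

9918

Complete 10-minute blocks: 0, each 17982 frames → 0.
Remaining 5 whole minutes in the current block: 1800 + 4 × 1798 = 8992 frames.
Within the current minute: 30 × 30 + 28 − 2 = 926 (labels ;00/;01 skipped at this minute). Total = 0 + 8992 + 926 = 9918.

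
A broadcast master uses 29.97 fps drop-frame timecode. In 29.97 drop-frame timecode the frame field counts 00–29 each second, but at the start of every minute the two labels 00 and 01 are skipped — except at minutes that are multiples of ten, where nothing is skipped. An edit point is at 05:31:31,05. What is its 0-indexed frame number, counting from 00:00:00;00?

596139

As if non-drop at 30 labels/s: (5 × 3600 + 31 × 60 + 31) × 30 + 5 = 596735.
Minute boundaries passed: 331; those not divisible by 10: 331 − 33 = 298; dropped labels = 2 × 298 = 596.
Actual frame index = 596735 − 596 = 596139.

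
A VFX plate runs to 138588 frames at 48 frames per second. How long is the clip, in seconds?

2887.25 seconds

Running time = 138588 / (48) = 2887.25 s.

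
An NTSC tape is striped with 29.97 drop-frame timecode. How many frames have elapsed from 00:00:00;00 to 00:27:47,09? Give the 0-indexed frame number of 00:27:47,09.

49969

Complete 10-minute blocks: 2, each 17982 frames → 35964.
Remaining 7 whole minutes in the current block: 1800 + 6 × 1798 = 12588 frames.
Within the current minute: 47 × 30 + 9 − 2 = 1417 (labels ;00/;01 skipped at this minute). Total = 35964 + 12588 + 1417 = 49969.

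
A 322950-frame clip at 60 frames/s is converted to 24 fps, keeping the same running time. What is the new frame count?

129180 frames

Target frames = source frames × (target rate / source rate) = 322950 × (24)/(60) = 322950 × 2/5 = 129180.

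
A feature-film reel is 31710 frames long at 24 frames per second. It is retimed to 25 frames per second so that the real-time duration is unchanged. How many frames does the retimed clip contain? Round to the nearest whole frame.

33031 frames

Frames at target rate = 31710 × (25) / (24) = 132125/4 ≈ 33031.250.
Nearest whole frame: 33031.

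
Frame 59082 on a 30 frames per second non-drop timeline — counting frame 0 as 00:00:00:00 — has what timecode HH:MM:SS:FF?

59082 ÷ 30 = 1969 full seconds, remainder 12 frames.
1969 s = 0 h 32 min 49 s.
Timecode: 00:32:49:12.

00:32:49:12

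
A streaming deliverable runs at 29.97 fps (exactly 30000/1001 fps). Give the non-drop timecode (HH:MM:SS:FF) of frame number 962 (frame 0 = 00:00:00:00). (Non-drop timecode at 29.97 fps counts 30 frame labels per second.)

00:00:32:02

962 ÷ 30 = 32 full seconds, remainder 2 frames.
32 s = 0 h 0 min 32 s.
Timecode: 00:00:32:02.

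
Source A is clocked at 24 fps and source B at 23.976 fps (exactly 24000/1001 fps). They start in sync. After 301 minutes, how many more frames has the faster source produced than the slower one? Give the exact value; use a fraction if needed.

61920/143 frames

301 min = 18060 s.
A emits 24 × 18060 = 433440 frames; B emits 24000/1001 × 18060 = 61920000/143.
Difference = 61920/143 frames (≈ 433.0070); B is behind A.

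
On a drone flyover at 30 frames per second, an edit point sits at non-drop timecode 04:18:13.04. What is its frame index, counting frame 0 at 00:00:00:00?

464794

Total seconds to the label: (4 × 3600 + 18 × 60 + 13) = 15493.
Frame index = 15493 × 30 + 4 = 464794.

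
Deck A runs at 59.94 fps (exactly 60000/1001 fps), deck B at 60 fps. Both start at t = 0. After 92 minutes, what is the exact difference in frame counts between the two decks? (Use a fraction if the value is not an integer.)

92 min = 5520 s.
A emits 60000/1001 × 5520 = 331200000/1001 frames; B emits 60 × 5520 = 331200.
Difference = 331200/1001 frames (≈ 330.8691); B is ahead of A.

331200/1001 frames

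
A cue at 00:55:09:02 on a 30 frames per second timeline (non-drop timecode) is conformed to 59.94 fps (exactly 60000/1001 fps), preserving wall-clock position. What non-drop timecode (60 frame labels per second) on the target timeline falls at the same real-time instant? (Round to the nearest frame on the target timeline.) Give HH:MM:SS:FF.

00:55:05:46

Source frame index: (0×3600 + 55×60 + 9) × 30 + 2 = 99272.
Real time: 99272 / (30) = 49636/15 s.
Target frame: (49636/15) × (60000/1001) = 198544000/1001 ≈ 198345.654 → 198346.
At 60 labels/s: frame 198346 → 00:55:05:46.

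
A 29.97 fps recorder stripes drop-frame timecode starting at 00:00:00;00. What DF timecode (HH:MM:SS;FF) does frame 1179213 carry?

10:55:46;13

Ten DF minutes hold 17982 frames, so frame 1179213 lies in block 65 (frames 1168830–1186811) with 10383 frames into that block.
The block's first minute is 1800 frames and the rest 1798 each; 10383 frames reaches minute 5, so 65 × 18 + 5 × 2 = 1180 labels have been skipped so far.
Adding those back, label number 1179213 + 1180 = 1180393 at 30 labels/s is 39346 s + 13 f = 10 h 55 min 46 s frame 13, i.e. 10:55:46;13.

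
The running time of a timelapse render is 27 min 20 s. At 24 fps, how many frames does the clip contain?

27 min 20 s = 1640 s.
Frames = 1640 × 24 = 39360.

39360 frames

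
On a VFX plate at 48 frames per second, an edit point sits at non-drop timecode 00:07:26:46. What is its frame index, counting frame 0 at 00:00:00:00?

frame 21454

Total seconds to the label: (0 × 3600 + 7 × 60 + 26) = 446.
Frame index = 446 × 48 + 46 = 21454.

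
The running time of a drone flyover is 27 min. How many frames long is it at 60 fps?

97200 frames

27 min = 1620 s.
Frames = 1620 × 60 = 97200.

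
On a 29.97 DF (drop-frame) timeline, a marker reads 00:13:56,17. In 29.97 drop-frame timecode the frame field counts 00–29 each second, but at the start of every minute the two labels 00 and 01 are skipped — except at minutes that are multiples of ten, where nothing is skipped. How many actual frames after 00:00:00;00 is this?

Complete 10-minute blocks: 1, each 17982 frames → 17982.
Remaining 3 whole minutes in the current block: 1800 + 2 × 1798 = 5396 frames.
Within the current minute: 56 × 30 + 17 − 2 = 1695 (labels ;00/;01 skipped at this minute). Total = 17982 + 5396 + 1695 = 25073.

25073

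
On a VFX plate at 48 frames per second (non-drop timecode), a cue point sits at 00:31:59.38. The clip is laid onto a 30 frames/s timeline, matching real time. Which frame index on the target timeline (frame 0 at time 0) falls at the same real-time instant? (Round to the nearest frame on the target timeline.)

frame 57594

Source frame index: (0×3600 + 31×60 + 59) × 48 + 38 = 92150.
Real time: 92150 / (48) = 46075/24 s.
Target frame: (46075/24) × (30) = 230375/4 ≈ 57593.750 → 57594.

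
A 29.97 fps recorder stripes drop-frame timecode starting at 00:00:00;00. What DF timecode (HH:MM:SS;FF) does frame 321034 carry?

Each 10-minute DF block holds 10 × 60 × 30 − 9 × 2 = 17982 frames. 321034 ÷ 17982 → 17 full blocks, remainder 15340.
Within the partial block the first minute is 1800 frames and each further minute 1798, so 8 further minute boundaries passed. Total skipped labels = 18 × 17 + 2 × 8 = 322.
Non-drop label index = 321034 + 322 = 321356; at 30 labels/s that is 02:58:31:26, i.e. DF 02:58:31;26.

02:58:31;26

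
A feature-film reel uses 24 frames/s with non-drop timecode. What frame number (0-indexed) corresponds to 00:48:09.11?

Total seconds to the label: (0 × 3600 + 48 × 60 + 9) = 2889.
Frame index = 2889 × 24 + 11 = 69347.

69347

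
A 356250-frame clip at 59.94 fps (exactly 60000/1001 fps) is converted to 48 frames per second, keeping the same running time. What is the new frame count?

285285 frames

Target frames = source frames × (target rate / source rate) = 356250 × (48)/(60000/1001) = 356250 × 1001/1250 = 285285.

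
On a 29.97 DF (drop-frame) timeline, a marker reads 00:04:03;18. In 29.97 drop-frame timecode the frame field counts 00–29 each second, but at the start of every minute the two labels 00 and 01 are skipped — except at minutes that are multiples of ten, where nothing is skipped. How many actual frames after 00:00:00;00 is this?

As if non-drop at 30 labels/s: (0 × 3600 + 4 × 60 + 3) × 30 + 18 = 7308.
Minute boundaries passed: 4; those not divisible by 10: 4 − 0 = 4; dropped labels = 2 × 4 = 8.
Actual frame index = 7308 − 8 = 7300.

7300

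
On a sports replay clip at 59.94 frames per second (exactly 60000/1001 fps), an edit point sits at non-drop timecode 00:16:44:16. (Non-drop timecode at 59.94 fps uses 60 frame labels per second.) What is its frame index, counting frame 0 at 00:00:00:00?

Total seconds to the label: (0 × 3600 + 16 × 60 + 44) = 1004.
Frame index = 1004 × 60 + 16 = 60256.

frame 60256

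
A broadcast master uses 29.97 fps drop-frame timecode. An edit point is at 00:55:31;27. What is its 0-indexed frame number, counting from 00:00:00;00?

Complete 10-minute blocks: 5, each 17982 frames → 89910.
Remaining 5 whole minutes in the current block: 1800 + 4 × 1798 = 8992 frames.
Within the current minute: 31 × 30 + 27 − 2 = 955 (labels ;00/;01 skipped at this minute). Total = 89910 + 8992 + 955 = 99857.

99857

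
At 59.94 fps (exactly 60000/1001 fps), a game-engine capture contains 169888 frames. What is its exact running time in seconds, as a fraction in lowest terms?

Running time = 169888 ÷ (60000/1001) = 169888 × 1001/60000 = 5314309/1875 s.

5314309/1875 seconds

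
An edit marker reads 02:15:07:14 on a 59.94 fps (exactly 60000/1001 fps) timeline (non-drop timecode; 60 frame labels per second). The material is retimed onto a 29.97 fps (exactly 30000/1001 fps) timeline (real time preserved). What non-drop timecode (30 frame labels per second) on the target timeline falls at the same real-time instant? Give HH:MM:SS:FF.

Source frame index: (2×3600 + 15×60 + 7) × 60 + 14 = 486434.
Real time: 486434 / (60000/1001) = 243460217/30000 s.
Target frame: (243460217/30000) × (30000/1001) = 243217.
At 30 labels/s: frame 243217 → 02:15:07:07.

02:15:07:07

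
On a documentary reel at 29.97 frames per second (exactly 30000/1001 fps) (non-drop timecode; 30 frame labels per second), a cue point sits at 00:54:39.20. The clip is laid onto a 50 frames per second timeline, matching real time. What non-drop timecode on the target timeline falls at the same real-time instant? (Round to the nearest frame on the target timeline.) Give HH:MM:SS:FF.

Source frame index: (0×3600 + 54×60 + 39) × 30 + 20 = 98390.
Real time: 98390 / (30000/1001) = 9848839/3000 s.
Target frame: (9848839/3000) × (50) = 9848839/60 ≈ 164147.317 → 164147.
At 50 labels/s: frame 164147 → 00:54:42:47.

00:54:42:47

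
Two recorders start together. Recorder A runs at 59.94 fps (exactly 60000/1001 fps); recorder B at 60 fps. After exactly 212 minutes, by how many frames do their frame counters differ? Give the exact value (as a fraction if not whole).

212 min = 12720 s.
A emits 60000/1001 × 12720 = 763200000/1001 frames; B emits 60 × 12720 = 763200.
Difference = 763200/1001 frames (≈ 762.4376); B is ahead of A.

763200/1001 frames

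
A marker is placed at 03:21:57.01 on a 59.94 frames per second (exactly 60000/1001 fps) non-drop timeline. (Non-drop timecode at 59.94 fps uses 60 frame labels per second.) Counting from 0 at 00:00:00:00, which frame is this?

frame 727021

Total seconds to the label: (3 × 3600 + 21 × 60 + 57) = 12117.
Frame index = 12117 × 60 + 1 = 727021.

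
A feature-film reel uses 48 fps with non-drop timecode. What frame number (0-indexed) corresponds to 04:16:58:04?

740068

Total seconds to the label: (4 × 3600 + 16 × 60 + 58) = 15418.
Frame index = 15418 × 48 + 4 = 740068.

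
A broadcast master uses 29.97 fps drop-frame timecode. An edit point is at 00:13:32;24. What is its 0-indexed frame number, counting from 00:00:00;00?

24360

As if non-drop at 30 labels/s: (0 × 3600 + 13 × 60 + 32) × 30 + 24 = 24384.
Minute boundaries passed: 13; those not divisible by 10: 13 − 1 = 12; dropped labels = 2 × 12 = 24.
Actual frame index = 24384 − 24 = 24360.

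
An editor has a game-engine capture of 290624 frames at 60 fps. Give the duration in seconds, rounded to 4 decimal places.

Running time = 290624 × 1/60 = 72656/15 s ≈ 4843.7333 s.

4843.7333 seconds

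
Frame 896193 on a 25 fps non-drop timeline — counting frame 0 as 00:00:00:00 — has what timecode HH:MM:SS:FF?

896193 ÷ 25 = 35847 full seconds, remainder 18 frames.
35847 s = 9 h 57 min 27 s.
Timecode: 09:57:27:18.

09:57:27:18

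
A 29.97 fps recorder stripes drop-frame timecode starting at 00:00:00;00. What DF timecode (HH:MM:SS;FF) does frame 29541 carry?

Each 10-minute DF block holds 10 × 60 × 30 − 9 × 2 = 17982 frames. 29541 ÷ 17982 → 1 full block, remainder 11559.
Within the partial block the first minute is 1800 frames and each further minute 1798, so 6 further minute boundaries passed. Total skipped labels = 18 × 1 + 2 × 6 = 30.
Non-drop label index = 29541 + 30 = 29571; at 30 labels/s that is 00:16:25:21, i.e. DF 00:16:25;21.

00:16:25;21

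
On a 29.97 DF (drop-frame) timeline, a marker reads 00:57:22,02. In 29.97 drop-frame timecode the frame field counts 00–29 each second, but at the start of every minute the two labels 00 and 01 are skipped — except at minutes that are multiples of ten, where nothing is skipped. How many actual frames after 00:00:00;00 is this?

Complete 10-minute blocks: 5, each 17982 frames → 89910.
Remaining 7 whole minutes in the current block: 1800 + 6 × 1798 = 12588 frames.
Within the current minute: 22 × 30 + 2 − 2 = 660 (labels ;00/;01 skipped at this minute). Total = 89910 + 12588 + 660 = 103158.

103158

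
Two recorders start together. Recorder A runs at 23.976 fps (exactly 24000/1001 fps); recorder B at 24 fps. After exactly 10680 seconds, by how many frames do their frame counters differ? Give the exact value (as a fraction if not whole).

256320/1001 frames

A emits 24000/1001 × 10680 = 256320000/1001 frames; B emits 24 × 10680 = 256320.
Difference = 256320/1001 frames (≈ 256.0639); B is ahead of A.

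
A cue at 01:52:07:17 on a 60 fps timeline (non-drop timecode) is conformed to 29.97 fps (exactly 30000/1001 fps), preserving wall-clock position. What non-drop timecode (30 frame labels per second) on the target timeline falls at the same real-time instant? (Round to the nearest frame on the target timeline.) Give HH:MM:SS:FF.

01:52:00:17

Source frame index: (1×3600 + 52×60 + 7) × 60 + 17 = 403637.
Real time: 403637 / (60) = 403637/60 s.
Target frame: (403637/60) × (30000/1001) = 15524500/77 ≈ 201616.883 → 201617.
At 30 labels/s: frame 201617 → 01:52:00:17.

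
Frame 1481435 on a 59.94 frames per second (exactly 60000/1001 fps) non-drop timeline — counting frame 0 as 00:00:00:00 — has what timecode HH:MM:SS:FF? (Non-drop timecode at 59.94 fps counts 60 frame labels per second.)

1481435 ÷ 60 = 24690 full seconds, remainder 35 frames.
24690 s = 6 h 51 min 30 s.
Timecode: 06:51:30:35.

06:51:30:35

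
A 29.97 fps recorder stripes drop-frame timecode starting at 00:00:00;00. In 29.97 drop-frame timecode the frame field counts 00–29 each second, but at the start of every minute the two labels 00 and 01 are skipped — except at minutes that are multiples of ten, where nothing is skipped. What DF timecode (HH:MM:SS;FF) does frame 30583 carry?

Ten DF minutes hold 17982 frames, so frame 30583 lies in block 1 (frames 17982–35963) with 12601 frames into that block.
The block's first minute is 1800 frames and the rest 1798 each; 12601 frames reaches minute 7, so 1 × 18 + 7 × 2 = 32 labels have been skipped so far.
Adding those back, label number 30583 + 32 = 30615 at 30 labels/s is 1020 s + 15 f = 0 h 17 min 0 s frame 15, i.e. 00:17:00;15.

00:17:00;15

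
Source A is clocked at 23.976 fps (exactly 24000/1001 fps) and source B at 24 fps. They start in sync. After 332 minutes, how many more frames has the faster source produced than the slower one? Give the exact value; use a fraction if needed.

332 min = 19920 s.
A emits 24000/1001 × 19920 = 478080000/1001 frames; B emits 24 × 19920 = 478080.
Difference = 478080/1001 frames (≈ 477.6024); B is ahead of A.

478080/1001 frames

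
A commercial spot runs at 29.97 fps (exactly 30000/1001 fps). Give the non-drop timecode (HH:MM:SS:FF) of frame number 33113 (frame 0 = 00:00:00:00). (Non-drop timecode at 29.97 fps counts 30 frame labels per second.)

33113 ÷ 30 = 1103 full seconds, remainder 23 frames.
1103 s = 0 h 18 min 23 s.
Timecode: 00:18:23:23.

00:18:23:23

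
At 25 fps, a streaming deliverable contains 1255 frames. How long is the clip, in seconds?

50.2 seconds

Running time = 1255 / (25) = 50.2 s.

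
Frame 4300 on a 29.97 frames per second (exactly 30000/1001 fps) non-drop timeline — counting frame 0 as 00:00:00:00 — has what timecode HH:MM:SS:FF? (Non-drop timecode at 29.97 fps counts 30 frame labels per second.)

4300 ÷ 30 = 143 full seconds, remainder 10 frames.
143 s = 0 h 2 min 23 s.
Timecode: 00:02:23:10.

00:02:23:10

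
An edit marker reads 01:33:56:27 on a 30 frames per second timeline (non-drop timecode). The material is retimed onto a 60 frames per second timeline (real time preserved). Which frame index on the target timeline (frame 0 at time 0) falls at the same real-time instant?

Source frame index: (1×3600 + 33×60 + 56) × 30 + 27 = 169107.
Real time: 169107 / (30) = 56369/10 s.
Target frame: (56369/10) × (60) = 338214.

frame 338214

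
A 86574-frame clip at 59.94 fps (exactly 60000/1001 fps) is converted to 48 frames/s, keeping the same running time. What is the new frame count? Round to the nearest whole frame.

Frames at target rate = 86574 × (48) / (60000/1001) = 43330287/625 ≈ 69328.459.
Nearest whole frame: 69328.

69328 frames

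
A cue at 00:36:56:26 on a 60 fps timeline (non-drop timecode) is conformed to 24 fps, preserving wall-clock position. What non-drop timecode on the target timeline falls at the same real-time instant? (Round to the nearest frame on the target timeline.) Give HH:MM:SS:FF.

00:36:56:10

Source frame index: (0×3600 + 36×60 + 56) × 60 + 26 = 132986.
Real time: 132986 / (60) = 66493/30 s.
Target frame: (66493/30) × (24) = 265972/5 ≈ 53194.400 → 53194.
At 24 labels/s: frame 53194 → 00:36:56:10.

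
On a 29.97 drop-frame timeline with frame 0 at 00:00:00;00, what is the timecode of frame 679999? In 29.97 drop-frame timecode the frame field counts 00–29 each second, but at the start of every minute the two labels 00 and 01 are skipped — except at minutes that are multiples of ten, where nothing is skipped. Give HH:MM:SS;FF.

06:18:09;11

Each 10-minute DF block holds 10 × 60 × 30 − 9 × 2 = 17982 frames. 679999 ÷ 17982 → 37 full blocks, remainder 14665.
Within the partial block the first minute is 1800 frames and each further minute 1798, so 8 further minute boundaries passed. Total skipped labels = 18 × 37 + 2 × 8 = 682.
Non-drop label index = 679999 + 682 = 680681; at 30 labels/s that is 06:18:09:11, i.e. DF 06:18:09;11.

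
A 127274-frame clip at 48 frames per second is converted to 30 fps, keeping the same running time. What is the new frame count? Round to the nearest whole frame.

Frames at target rate = 127274 × (30) / (48) = 318185/4 ≈ 79546.250.
Nearest whole frame: 79546.

79546 frames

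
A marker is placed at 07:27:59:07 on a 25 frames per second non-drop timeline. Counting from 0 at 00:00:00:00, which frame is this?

Total seconds to the label: (7 × 3600 + 27 × 60 + 59) = 26879.
Frame index = 26879 × 25 + 7 = 671982.

671982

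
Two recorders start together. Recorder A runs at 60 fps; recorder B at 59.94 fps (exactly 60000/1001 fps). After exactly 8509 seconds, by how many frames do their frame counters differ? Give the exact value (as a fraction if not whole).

A emits 60 × 8509 = 510540 frames; B emits 60000/1001 × 8509 = 510540000/1001.
Difference = 510540/1001 frames (≈ 510.0300); B is behind A.

510540/1001 frames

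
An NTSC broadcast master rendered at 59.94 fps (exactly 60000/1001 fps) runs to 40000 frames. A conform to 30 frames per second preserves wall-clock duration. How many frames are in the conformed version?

20020 frames

Target frames = source frames × (target rate / source rate) = 40000 × (30)/(60000/1001) = 40000 × 1001/2000 = 20020.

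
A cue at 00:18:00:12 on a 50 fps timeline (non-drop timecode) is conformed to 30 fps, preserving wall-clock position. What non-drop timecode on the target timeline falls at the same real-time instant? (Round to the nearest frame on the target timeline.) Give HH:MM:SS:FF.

00:18:00:07

Source frame index: (0×3600 + 18×60 + 0) × 50 + 12 = 54012.
Real time: 54012 / (50) = 27006/25 s.
Target frame: (27006/25) × (30) = 162036/5 ≈ 32407.200 → 32407.
At 30 labels/s: frame 32407 → 00:18:00:07.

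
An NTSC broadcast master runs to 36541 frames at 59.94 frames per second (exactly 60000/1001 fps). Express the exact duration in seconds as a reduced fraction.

36577541/60000 seconds

Running time = 36541 ÷ (60000/1001) = 36541 × 1001/60000 = 36577541/60000 s.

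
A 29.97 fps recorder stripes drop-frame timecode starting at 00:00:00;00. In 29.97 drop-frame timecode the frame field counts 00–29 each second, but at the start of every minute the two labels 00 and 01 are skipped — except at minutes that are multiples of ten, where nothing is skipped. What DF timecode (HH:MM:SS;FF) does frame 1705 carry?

Each 10-minute DF block holds 10 × 60 × 30 − 9 × 2 = 17982 frames. 1705 ÷ 17982 → 0 full blocks, remainder 1705.
Within the partial block the first minute is 1800 frames and each further minute 1798, so 0 further minute boundaries passed. Total skipped labels = 18 × 0 + 2 × 0 = 0.
Non-drop label index = 1705 + 0 = 1705; at 30 labels/s that is 00:00:56:25, i.e. DF 00:00:56;25.

00:00:56;25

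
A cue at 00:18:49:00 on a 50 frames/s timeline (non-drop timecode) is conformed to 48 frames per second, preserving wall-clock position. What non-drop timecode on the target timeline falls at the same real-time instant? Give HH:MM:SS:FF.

Source frame index: (0×3600 + 18×60 + 49) × 50 + 0 = 56450.
Real time: 56450 / (50) = 1129 s.
Target frame: (1129) × (48) = 54192.
At 48 labels/s: frame 54192 → 00:18:49:00.

00:18:49:00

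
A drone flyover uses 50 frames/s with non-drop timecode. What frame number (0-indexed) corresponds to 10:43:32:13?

Total seconds to the label: (10 × 3600 + 43 × 60 + 32) = 38612.
Frame index = 38612 × 50 + 13 = 1930613.

1930613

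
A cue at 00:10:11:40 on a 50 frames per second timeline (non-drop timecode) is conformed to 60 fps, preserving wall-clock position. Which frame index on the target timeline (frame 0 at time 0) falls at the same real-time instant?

Source frame index: (0×3600 + 10×60 + 11) × 50 + 40 = 30590.
Real time: 30590 / (50) = 3059/5 s.
Target frame: (3059/5) × (60) = 36708.

frame 36708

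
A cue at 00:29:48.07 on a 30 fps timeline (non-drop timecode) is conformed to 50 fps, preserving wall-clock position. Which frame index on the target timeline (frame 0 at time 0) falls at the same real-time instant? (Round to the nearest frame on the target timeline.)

Source frame index: (0×3600 + 29×60 + 48) × 30 + 7 = 53647.
Real time: 53647 / (30) = 53647/30 s.
Target frame: (53647/30) × (50) = 268235/3 ≈ 89411.667 → 89412.

frame 89412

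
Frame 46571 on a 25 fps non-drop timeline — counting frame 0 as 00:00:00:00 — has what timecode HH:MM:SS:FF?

46571 ÷ 25 = 1862 full seconds, remainder 21 frames.
1862 s = 0 h 31 min 2 s.
Timecode: 00:31:02:21.

00:31:02:21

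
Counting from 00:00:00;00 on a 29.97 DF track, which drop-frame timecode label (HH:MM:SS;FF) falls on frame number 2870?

00:01:35;22

Ten DF minutes hold 17982 frames, so frame 2870 lies in block 0 (frames 0–17981) with 2870 frames into that block.
The block's first minute is 1800 frames and the rest 1798 each; 2870 frames reaches minute 1, so 0 × 18 + 1 × 2 = 2 labels have been skipped so far.
Adding those back, label number 2870 + 2 = 2872 at 30 labels/s is 95 s + 22 f = 0 h 1 min 35 s frame 22, i.e. 00:01:35;22.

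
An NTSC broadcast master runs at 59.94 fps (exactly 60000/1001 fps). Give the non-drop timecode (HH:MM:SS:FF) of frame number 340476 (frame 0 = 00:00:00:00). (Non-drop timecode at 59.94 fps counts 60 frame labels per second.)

340476 ÷ 60 = 5674 full seconds, remainder 36 frames.
5674 s = 1 h 34 min 34 s.
Timecode: 01:34:34:36.

01:34:34:36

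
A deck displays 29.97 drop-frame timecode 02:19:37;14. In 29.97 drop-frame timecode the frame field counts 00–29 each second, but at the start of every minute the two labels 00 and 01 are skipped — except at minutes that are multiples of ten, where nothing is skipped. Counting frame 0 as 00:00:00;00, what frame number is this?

Complete 10-minute blocks: 13, each 17982 frames → 233766.
Remaining 9 whole minutes in the current block: 1800 + 8 × 1798 = 16184 frames.
Within the current minute: 37 × 30 + 14 − 2 = 1122 (labels ;00/;01 skipped at this minute). Total = 233766 + 16184 + 1122 = 251072.

251072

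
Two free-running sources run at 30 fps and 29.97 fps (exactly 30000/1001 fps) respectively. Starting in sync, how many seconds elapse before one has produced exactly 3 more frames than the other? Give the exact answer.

The gap grows by |30000/1001 − 30| = 30/1001 frames per second.
Time for a 3-frame gap: 3 ÷ (30/1001) = 100.1 s.

100.1 seconds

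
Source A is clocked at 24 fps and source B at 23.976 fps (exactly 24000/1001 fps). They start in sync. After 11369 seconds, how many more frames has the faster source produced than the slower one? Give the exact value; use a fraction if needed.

272856/1001 frames

A emits 24 × 11369 = 272856 frames; B emits 24000/1001 × 11369 = 272856000/1001.
Difference = 272856/1001 frames (≈ 272.5834); B is behind A.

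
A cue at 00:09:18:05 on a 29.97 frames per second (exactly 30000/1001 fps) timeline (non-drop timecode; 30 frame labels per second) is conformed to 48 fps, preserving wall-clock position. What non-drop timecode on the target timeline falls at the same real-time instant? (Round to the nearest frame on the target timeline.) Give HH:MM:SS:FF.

Source frame index: (0×3600 + 9×60 + 18) × 30 + 5 = 16745.
Real time: 16745 / (30000/1001) = 3352349/6000 s.
Target frame: (3352349/6000) × (48) = 3352349/125 ≈ 26818.792 → 26819.
At 48 labels/s: frame 26819 → 00:09:18:35.

00:09:18:35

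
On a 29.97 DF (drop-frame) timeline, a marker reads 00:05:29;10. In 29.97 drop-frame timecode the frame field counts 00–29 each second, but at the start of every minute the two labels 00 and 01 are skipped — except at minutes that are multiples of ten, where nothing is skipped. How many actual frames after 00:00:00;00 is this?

9870

As if non-drop at 30 labels/s: (0 × 3600 + 5 × 60 + 29) × 30 + 10 = 9880.
Minute boundaries passed: 5; those not divisible by 10: 5 − 0 = 5; dropped labels = 2 × 5 = 10.
Actual frame index = 9880 − 10 = 9870.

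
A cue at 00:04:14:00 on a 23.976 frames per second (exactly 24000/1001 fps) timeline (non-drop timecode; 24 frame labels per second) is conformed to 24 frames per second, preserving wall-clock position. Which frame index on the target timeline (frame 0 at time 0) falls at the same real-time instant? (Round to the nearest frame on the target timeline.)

Source frame index: (0×3600 + 4×60 + 14) × 24 + 0 = 6096.
Real time: 6096 / (24000/1001) = 127127/500 s.
Target frame: (127127/500) × (24) = 762762/125 ≈ 6102.096 → 6102.

frame 6102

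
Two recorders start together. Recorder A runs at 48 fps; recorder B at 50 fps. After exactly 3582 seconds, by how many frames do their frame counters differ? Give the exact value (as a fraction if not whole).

7164 frames

A emits 48 × 3582 = 171936 frames; B emits 50 × 3582 = 179100.
Difference = 7164 frames; B is ahead of A.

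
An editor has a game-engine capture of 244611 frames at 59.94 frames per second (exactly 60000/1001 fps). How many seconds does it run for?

Running time = 244611 / (60000/1001) = 4080.92685 s.

4080.92685 seconds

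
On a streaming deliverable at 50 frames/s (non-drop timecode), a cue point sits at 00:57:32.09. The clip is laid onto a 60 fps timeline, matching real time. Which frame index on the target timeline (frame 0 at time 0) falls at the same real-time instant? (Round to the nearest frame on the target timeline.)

frame 207131

Source frame index: (0×3600 + 57×60 + 32) × 50 + 9 = 172609.
Real time: 172609 / (50) = 172609/50 s.
Target frame: (172609/50) × (60) = 1035654/5 ≈ 207130.800 → 207131.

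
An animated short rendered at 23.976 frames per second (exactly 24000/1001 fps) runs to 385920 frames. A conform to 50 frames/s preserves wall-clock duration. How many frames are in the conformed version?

804804 frames

Target frames = source frames × (target rate / source rate) = 385920 × (50)/(24000/1001) = 385920 × 1001/480 = 804804.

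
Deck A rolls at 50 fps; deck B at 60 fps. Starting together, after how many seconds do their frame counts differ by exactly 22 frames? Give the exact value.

The gap grows by |60 − 50| = 10 frames per second.
Time for a 22-frame gap: 22 ÷ (10) = 2.2 s.

2.2 seconds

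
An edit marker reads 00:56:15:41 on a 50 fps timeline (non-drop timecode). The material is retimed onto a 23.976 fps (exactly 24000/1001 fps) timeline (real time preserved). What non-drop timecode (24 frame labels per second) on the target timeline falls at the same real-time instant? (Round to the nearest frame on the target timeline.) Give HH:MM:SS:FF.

Source frame index: (0×3600 + 56×60 + 15) × 50 + 41 = 168791.
Real time: 168791 / (50) = 168791/50 s.
Target frame: (168791/50) × (24000/1001) = 11574240/143 ≈ 80938.741 → 80939.
At 24 labels/s: frame 80939 → 00:56:12:11.

00:56:12:11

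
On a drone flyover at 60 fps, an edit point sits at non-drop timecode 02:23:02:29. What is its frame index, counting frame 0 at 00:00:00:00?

Total seconds to the label: (2 × 3600 + 23 × 60 + 2) = 8582.
Frame index = 8582 × 60 + 29 = 514949.

frame 514949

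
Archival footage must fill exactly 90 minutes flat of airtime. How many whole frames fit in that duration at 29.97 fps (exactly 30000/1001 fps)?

161838 frames

90 min = 5400 s.
Frames = 5400 × 30000/1001 = 162000000/1001 ≈ 161838.1618.
Complete frames: 161838.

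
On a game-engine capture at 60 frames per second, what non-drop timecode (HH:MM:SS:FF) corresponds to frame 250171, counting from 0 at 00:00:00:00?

01:09:29:31

250171 ÷ 60 = 4169 full seconds, remainder 31 frames.
4169 s = 1 h 9 min 29 s.
Timecode: 01:09:29:31.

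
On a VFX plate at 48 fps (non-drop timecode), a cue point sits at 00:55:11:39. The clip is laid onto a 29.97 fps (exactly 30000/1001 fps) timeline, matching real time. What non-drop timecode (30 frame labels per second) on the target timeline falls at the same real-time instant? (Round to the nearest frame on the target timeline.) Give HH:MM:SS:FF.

00:55:08:15

Source frame index: (0×3600 + 55×60 + 11) × 48 + 39 = 158967.
Real time: 158967 / (48) = 52989/16 s.
Target frame: (52989/16) × (30000/1001) = 99354375/1001 ≈ 99255.120 → 99255.
At 30 labels/s: frame 99255 → 00:55:08:15.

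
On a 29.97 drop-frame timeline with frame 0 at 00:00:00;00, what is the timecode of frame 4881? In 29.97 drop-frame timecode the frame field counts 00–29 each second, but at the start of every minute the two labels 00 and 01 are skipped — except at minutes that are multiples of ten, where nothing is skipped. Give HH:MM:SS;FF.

00:02:42;25

Each 10-minute DF block holds 10 × 60 × 30 − 9 × 2 = 17982 frames. 4881 ÷ 17982 → 0 full blocks, remainder 4881.
Within the partial block the first minute is 1800 frames and each further minute 1798, so 2 further minute boundaries passed. Total skipped labels = 18 × 0 + 2 × 2 = 4.
Non-drop label index = 4881 + 4 = 4885; at 30 labels/s that is 00:02:42:25, i.e. DF 00:02:42;25.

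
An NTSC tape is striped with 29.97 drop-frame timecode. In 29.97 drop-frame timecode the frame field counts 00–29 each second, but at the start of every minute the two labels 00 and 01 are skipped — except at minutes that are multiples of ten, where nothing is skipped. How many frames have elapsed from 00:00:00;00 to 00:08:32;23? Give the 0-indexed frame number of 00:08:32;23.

Complete 10-minute blocks: 0, each 17982 frames → 0.
Remaining 8 whole minutes in the current block: 1800 + 7 × 1798 = 14386 frames.
Within the current minute: 32 × 30 + 23 − 2 = 981 (labels ;00/;01 skipped at this minute). Total = 0 + 14386 + 981 = 15367.

15367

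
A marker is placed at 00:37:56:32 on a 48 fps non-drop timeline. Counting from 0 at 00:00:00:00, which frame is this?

Total seconds to the label: (0 × 3600 + 37 × 60 + 56) = 2276.
Frame index = 2276 × 48 + 32 = 109280.

109280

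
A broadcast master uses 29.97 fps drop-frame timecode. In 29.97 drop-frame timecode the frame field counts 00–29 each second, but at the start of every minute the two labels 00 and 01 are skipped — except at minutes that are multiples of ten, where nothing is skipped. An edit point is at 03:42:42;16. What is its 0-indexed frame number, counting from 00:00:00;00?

400476

Complete 10-minute blocks: 22, each 17982 frames → 395604.
Remaining 2 whole minutes in the current block: 1800 + 1 × 1798 = 3598 frames.
Within the current minute: 42 × 30 + 16 − 2 = 1274 (labels ;00/;01 skipped at this minute). Total = 395604 + 3598 + 1274 = 400476.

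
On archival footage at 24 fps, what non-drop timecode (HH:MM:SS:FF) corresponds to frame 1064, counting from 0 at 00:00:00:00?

1064 ÷ 24 = 44 full seconds, remainder 8 frames.
44 s = 0 h 0 min 44 s.
Timecode: 00:00:44:08.

00:00:44:08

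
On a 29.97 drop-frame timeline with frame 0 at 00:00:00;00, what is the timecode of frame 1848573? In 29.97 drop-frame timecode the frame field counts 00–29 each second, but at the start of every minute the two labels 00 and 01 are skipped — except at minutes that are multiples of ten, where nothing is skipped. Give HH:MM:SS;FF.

17:08:00;25

Ten DF minutes hold 17982 frames, so frame 1848573 lies in block 102 (frames 1834164–1852145) with 14409 frames into that block.
The block's first minute is 1800 frames and the rest 1798 each; 14409 frames reaches minute 8, so 102 × 18 + 8 × 2 = 1852 labels have been skipped so far.
Adding those back, label number 1848573 + 1852 = 1850425 at 30 labels/s is 61680 s + 25 f = 17 h 8 min 0 s frame 25, i.e. 17:08:00;25.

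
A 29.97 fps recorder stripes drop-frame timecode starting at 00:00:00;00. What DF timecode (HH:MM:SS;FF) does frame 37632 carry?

00:20:55;18

Ten DF minutes hold 17982 frames, so frame 37632 lies in block 2 (frames 35964–53945) with 1668 frames into that block.
The block's first minute is 1800 frames and the rest 1798 each; 1668 frames reaches minute 0, so 2 × 18 + 0 × 2 = 36 labels have been skipped so far.
Adding those back, label number 37632 + 36 = 37668 at 30 labels/s is 1255 s + 18 f = 0 h 20 min 55 s frame 18, i.e. 00:20:55;18.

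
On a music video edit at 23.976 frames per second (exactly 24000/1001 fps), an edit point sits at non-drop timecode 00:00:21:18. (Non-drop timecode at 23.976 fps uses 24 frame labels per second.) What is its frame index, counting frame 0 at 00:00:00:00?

frame 522

Total seconds to the label: (0 × 3600 + 0 × 60 + 21) = 21.
Frame index = 21 × 24 + 18 = 522.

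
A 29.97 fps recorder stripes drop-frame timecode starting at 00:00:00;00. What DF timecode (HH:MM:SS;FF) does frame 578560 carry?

Ten DF minutes hold 17982 frames, so frame 578560 lies in block 32 (frames 575424–593405) with 3136 frames into that block.
The block's first minute is 1800 frames and the rest 1798 each; 3136 frames reaches minute 1, so 32 × 18 + 1 × 2 = 578 labels have been skipped so far.
Adding those back, label number 578560 + 578 = 579138 at 30 labels/s is 19304 s + 18 f = 5 h 21 min 44 s frame 18, i.e. 05:21:44;18.

05:21:44;18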